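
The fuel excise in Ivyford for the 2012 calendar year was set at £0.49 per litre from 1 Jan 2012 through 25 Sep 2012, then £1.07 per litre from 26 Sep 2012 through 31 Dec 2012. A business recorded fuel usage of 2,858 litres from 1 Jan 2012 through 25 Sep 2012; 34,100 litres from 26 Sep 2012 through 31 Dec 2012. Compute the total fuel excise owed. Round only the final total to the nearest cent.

1 Jan – 25 Sep 2012: 2,858 litres at £0.49/litre → £1,400.42
26 Sep – 31 Dec 2012: 34,100 litres at £1.07/litre → £36,487.00

£37,887.42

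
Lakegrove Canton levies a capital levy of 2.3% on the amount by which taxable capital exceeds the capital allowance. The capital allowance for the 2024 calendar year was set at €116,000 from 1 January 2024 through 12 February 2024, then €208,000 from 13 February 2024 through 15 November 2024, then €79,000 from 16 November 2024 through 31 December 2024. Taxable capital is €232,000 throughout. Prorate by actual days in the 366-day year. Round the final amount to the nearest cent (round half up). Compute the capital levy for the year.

€1,173.50

1 January – 12 February 2024: 43 days, exemption €116,000 → (€232,000 − €116,000) × 2.3% × 43/366 = €313.4536
13 February – 15 November 2024: 277 days, exemption €208,000 → (€232,000 − €208,000) × 2.3% × 277/366 = €417.7705
16 November – 31 December 2024: 46 days, exemption €79,000 → (€232,000 − €79,000) × 2.3% × 46/366 = €442.2787
Total = €1,173.5027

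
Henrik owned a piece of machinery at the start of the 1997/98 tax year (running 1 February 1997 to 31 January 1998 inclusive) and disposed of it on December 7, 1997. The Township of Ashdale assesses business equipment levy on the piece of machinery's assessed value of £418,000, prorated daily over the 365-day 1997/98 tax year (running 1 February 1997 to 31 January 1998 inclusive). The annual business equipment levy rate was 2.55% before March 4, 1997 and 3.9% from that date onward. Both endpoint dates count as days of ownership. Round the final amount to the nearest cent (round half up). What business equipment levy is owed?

February 1 – March 3, 1997: 31 days at 2.55% → £418,000 × 2.55% × 31/365 = £905.2849
March 4 – December 7, 1997: 279 days at 3.9% → £418,000 × 3.9% × 279/365 = £12,460.9808
Total = £13,366.2658

£13,366.27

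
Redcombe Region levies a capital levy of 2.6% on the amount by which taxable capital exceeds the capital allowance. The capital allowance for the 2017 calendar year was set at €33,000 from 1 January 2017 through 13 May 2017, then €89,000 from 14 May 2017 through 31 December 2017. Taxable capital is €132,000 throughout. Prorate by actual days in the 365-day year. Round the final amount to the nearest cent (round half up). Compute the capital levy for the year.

1 January – 13 May 2017: 133 days, exemption €33,000 → (€132,000 − €33,000) × 2.6% × 133/365 = €937.9233
14 May – 31 December 2017: 232 days, exemption €89,000 → (€132,000 − €89,000) × 2.6% × 232/365 = €710.6192
Total = €1,648.5425

€1,648.54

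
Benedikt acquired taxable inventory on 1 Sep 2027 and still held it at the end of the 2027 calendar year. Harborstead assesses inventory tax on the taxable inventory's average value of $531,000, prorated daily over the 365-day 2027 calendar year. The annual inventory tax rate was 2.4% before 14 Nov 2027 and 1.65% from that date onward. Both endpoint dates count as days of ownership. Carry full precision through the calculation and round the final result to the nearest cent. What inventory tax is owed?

$3,735.91

1 Sep – 13 Nov 2027: 74 days at 2.4% → $531,000 × 2.4% × 74/365 = $2,583.7151
14 Nov – 31 Dec 2027: 48 days at 1.65% → $531,000 × 1.65% × 48/365 = $1,152.1973
Total = $3,735.9123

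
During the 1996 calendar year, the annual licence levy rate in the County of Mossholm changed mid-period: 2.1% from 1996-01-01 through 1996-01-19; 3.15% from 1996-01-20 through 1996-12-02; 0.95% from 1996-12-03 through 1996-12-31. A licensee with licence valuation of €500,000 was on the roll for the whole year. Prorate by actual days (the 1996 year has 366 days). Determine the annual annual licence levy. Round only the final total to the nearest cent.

€14,605.87

1996-01-01 to 1996-01-19: 19 days at 2.1% → €500,000 × 2.1% × 19/366 = €545.0820
1996-01-20 to 1996-12-02: 318 days at 3.15% → €500,000 × 3.15% × 318/366 = €13,684.4262
1996-12-03 to 1996-12-31: 29 days at 0.95% → €500,000 × 0.95% × 29/366 = €376.3661
Total = €14,605.8743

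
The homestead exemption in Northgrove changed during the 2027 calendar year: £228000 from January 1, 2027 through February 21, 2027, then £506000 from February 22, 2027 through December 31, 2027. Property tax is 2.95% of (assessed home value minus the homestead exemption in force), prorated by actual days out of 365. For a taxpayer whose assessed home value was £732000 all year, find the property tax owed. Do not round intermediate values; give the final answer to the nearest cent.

January 1 – February 21, 2027: 52 days, exemption £228000 → (£732000 − £228000) × 2.95% × 52/365 = £2118.1808
February 22 – December 31, 2027: 313 days, exemption £506000 → (£732000 − £506000) × 2.95% × 313/365 = £5717.1808
Total = £7835.3616

£7835.36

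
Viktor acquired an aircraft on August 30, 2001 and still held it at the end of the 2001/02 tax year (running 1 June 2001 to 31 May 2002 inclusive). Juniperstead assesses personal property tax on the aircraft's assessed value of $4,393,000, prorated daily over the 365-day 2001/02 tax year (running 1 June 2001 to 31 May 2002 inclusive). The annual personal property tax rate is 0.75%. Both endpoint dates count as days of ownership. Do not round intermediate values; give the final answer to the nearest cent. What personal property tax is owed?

$24,823.46

Days held (August 30, 2001 – May 31, 2002): 275 out of 365
Tax = $4,393,000 × 0.75% × 275/365 = $24,823.4589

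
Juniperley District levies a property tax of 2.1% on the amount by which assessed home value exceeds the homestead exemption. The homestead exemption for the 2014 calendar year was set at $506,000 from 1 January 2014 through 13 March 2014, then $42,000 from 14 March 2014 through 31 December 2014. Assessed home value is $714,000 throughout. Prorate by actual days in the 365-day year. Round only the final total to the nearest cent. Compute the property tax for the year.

1 January – 13 March 2014: 72 days, exemption $506,000 → ($714,000 − $506,000) × 2.1% × 72/365 = $861.6329
14 March – 31 December 2014: 293 days, exemption $42,000 → ($714,000 − $42,000) × 2.1% × 293/365 = $11,328.2630
Total = $12,189.8959

$12,189.90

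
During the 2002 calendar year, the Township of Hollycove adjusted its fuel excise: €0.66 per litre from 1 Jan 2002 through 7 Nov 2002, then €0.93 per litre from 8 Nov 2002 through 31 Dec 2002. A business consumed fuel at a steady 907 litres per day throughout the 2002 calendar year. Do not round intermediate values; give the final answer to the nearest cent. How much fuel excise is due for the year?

€231720.36

1 Jan – 7 Nov 2002: 311 days × 907 litres/day = 282,077 litres at €0.66/litre → €186170.82
8 Nov – 31 Dec 2002: 54 days × 907 litres/day = 48,978 litres at €0.93/litre → €45549.54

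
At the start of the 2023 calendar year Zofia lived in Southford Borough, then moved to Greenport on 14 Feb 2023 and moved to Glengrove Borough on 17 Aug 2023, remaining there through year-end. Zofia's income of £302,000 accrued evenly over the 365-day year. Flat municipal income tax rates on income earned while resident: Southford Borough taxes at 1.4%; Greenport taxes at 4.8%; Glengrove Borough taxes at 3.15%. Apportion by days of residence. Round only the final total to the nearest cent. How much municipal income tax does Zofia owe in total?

£11,387.88

Southford Borough, 1 Jan – 13 Feb 2023: 44 days → £302,000 × 1.4% × 44/365 = £509.6767
Greenport, 14 Feb – 16 Aug 2023: 184 days → £302,000 × 4.8% × 184/365 = £7,307.5726
Glengrove Borough, 17 Aug – 31 Dec 2023: 137 days → £302,000 × 3.15% × 137/365 = £3,570.6329
Total = £11,387.8822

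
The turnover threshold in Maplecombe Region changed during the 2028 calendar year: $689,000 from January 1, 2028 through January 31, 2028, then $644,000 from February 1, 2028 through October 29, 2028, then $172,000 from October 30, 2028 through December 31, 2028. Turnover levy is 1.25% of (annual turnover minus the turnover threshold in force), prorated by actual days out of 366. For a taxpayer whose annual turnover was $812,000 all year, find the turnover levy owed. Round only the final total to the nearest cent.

January 1 – January 31, 2028: 31 days, exemption $689,000 → ($812,000 − $689,000) × 1.25% × 31/366 = $130.2254
February 1 – October 29, 2028: 272 days, exemption $644,000 → ($812,000 − $644,000) × 1.25% × 272/366 = $1,560.6557
October 30 – December 31, 2028: 63 days, exemption $172,000 → ($812,000 − $172,000) × 1.25% × 63/366 = $1,377.0492
Total = $3,067.9303

$3,067.93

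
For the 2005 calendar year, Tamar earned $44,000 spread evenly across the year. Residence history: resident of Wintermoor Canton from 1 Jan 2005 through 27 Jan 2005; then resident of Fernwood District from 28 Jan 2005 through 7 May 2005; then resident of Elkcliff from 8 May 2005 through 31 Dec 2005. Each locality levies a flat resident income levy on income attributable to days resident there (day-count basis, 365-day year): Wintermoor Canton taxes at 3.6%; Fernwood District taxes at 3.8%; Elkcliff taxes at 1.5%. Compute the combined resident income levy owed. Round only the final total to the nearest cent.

$1,005.61

Wintermoor Canton, 1 Jan – 27 Jan 2005: 27 days → $44,000 × 3.6% × 27/365 = $117.1726
Fernwood District, 28 Jan – 7 May 2005: 100 days → $44,000 × 3.8% × 100/365 = $458.0822
Elkcliff, 8 May – 31 Dec 2005: 238 days → $44,000 × 1.5% × 238/365 = $430.3562
Total = $1,005.6110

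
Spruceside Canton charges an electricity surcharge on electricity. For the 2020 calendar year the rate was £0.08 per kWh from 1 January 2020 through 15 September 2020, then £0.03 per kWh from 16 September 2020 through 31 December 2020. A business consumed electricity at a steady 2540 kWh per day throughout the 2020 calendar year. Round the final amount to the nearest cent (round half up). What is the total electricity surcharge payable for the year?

£60782.20

1 January – 15 September 2020: 259 days × 2540 kWh/day = 657,860 kWh at £0.08/kWh → £52628.80
16 September – 31 December 2020: 107 days × 2540 kWh/day = 271,780 kWh at £0.03/kWh → £8153.40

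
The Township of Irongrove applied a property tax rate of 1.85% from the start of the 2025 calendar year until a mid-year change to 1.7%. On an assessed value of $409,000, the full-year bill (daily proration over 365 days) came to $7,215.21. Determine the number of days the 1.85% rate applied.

156 days

Let d = days at the first rate; then 365 − d days at the second rate.
$409,000 × [1.85%·d + 1.7%·(365−d)] / 365 = $7,215.21
Solving gives d = 156, so the new rate took effect on 6 Jun 2025.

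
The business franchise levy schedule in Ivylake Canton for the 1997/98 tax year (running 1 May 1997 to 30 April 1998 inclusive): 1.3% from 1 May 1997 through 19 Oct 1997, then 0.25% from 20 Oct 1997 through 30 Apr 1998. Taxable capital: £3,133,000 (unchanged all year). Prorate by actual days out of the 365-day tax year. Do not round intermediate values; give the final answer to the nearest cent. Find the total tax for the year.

1 May – 19 Oct 1997: 172 days at 1.3% → £3,133,000 × 1.3% × 172/365 = £19,192.8438
20 Oct 1997 – 30 Apr 1998: 193 days at 0.25% → £3,133,000 × 0.25% × 193/365 = £4,141.5685
Total = £23,334.4123

£23,334.41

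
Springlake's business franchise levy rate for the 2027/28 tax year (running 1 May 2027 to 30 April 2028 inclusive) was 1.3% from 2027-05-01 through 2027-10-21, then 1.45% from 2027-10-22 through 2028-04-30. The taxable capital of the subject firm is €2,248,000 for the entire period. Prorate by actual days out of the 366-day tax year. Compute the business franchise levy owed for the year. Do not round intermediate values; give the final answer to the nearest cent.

2027-05-01 to 2027-10-21: 174 days at 1.3% → €2,248,000 × 1.3% × 174/366 = €13,893.3770
2027-10-22 to 2028-04-30: 192 days at 1.45% → €2,248,000 × 1.45% × 192/366 = €17,099.5410
Total = €30,992.9180

€30,992.92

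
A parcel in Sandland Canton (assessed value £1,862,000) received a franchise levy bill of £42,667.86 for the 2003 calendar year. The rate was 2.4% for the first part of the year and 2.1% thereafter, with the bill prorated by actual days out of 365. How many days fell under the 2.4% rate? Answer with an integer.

233 days

Let d = days at the first rate; then 365 − d days at the second rate.
£1,862,000 × [2.4%·d + 2.1%·(365−d)] / 365 = £42,667.86
Solving gives d = 233, so the new rate took effect on 22 August 2003.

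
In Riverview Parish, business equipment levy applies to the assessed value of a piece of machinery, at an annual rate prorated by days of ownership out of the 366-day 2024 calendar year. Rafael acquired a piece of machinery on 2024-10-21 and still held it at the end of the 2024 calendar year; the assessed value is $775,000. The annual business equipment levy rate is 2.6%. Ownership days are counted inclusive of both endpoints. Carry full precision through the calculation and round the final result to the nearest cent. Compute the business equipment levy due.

Days held (2024-10-21 to 2024-12-31): 72 out of 366
Tax = $775,000 × 2.6% × 72/366 = $3,963.9344

$3,963.93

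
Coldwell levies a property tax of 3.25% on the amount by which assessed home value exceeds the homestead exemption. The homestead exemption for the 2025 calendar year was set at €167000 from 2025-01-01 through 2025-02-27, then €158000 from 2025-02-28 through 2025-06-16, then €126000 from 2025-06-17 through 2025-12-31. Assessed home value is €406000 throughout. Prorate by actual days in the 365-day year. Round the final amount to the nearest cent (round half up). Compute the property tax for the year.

€8577.68

2025-01-01 to 2025-02-27: 58 days, exemption €167000 → (€406000 − €167000) × 3.25% × 58/365 = €1234.2877
2025-02-28 to 2025-06-16: 109 days, exemption €158000 → (€406000 − €158000) × 3.25% × 109/365 = €2406.9589
2025-06-17 to 2025-12-31: 198 days, exemption €126000 → (€406000 − €126000) × 3.25% × 198/365 = €4936.4384
Total = €8577.6849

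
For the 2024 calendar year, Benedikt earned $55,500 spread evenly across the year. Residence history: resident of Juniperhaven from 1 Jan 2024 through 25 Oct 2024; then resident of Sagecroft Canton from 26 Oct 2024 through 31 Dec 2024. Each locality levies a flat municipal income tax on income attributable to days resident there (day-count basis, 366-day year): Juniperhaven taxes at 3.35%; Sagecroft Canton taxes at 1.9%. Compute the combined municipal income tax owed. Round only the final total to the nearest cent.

Juniperhaven, 1 Jan – 25 Oct 2024: 299 days → $55,500 × 3.35% × 299/366 = $1,518.8955
Sagecroft Canton, 26 Oct – 31 Dec 2024: 67 days → $55,500 × 1.9% × 67/366 = $193.0369
Total = $1,711.9324

$1,711.93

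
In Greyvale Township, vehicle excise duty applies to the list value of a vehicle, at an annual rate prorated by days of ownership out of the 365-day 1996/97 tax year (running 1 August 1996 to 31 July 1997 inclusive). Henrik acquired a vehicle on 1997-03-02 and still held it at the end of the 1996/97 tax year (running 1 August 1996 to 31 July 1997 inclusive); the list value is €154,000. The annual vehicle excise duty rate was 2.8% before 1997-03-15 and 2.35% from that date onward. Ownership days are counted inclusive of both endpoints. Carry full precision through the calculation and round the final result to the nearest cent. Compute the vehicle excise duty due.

1997-03-02 to 1997-03-14: 13 days at 2.8% → €154,000 × 2.8% × 13/365 = €153.5781
1997-03-15 to 1997-07-31: 139 days at 2.35% → €154,000 × 2.35% × 139/365 = €1,378.1945
Total = €1,531.7726

€1,531.77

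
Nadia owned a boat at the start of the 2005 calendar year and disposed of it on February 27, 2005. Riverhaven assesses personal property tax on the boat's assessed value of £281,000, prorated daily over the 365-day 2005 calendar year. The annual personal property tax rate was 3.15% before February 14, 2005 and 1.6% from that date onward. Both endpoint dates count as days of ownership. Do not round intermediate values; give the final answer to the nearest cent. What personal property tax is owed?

January 1 – February 13, 2005: 44 days at 3.15% → £281,000 × 3.15% × 44/365 = £1,067.0301
February 14 – February 27, 2005: 14 days at 1.6% → £281,000 × 1.6% × 14/365 = £172.4493
Total = £1,239.4795

£1,239.48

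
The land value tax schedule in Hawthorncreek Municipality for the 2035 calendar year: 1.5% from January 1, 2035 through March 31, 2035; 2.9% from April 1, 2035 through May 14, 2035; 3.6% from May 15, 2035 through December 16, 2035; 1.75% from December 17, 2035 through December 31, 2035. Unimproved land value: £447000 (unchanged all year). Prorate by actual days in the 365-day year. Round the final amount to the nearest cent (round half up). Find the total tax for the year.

January 1 – March 31, 2035: 90 days at 1.5% → £447000 × 1.5% × 90/365 = £1653.2877
April 1 – May 14, 2035: 44 days at 2.9% → £447000 × 2.9% × 44/365 = £1562.6630
May 15 – December 16, 2035: 216 days at 3.6% → £447000 × 3.6% × 216/365 = £9522.9370
December 17 – December 31, 2035: 15 days at 1.75% → £447000 × 1.75% × 15/365 = £321.4726
Total = £13060.3603

£13060.36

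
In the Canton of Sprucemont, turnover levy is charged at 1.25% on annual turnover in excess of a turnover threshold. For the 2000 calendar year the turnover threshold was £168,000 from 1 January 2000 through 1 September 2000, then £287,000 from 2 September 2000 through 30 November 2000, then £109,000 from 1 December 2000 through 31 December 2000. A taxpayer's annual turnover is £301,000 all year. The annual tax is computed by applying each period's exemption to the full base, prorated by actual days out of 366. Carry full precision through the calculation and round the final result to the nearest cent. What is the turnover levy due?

£1,359.19

1 January – 1 September 2000: 245 days, exemption £168,000 → (£301,000 − £168,000) × 1.25% × 245/366 = £1,112.8757
2 September – 30 November 2000: 90 days, exemption £287,000 → (£301,000 − £287,000) × 1.25% × 90/366 = £43.0328
1 December – 31 December 2000: 31 days, exemption £109,000 → (£301,000 − £109,000) × 1.25% × 31/366 = £203.2787
Total = £1,359.1872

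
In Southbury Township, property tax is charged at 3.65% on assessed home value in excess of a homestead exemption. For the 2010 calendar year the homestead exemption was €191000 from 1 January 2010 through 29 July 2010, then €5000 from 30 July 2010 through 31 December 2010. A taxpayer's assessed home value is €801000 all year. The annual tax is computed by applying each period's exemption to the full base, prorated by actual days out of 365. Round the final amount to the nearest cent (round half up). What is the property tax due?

€25148.00

1 January – 29 July 2010: 210 days, exemption €191000 → (€801000 − €191000) × 3.65% × 210/365 = €12810.0000
30 July – 31 December 2010: 155 days, exemption €5000 → (€801000 − €5000) × 3.65% × 155/365 = €12338.0000
Total = €25148.0000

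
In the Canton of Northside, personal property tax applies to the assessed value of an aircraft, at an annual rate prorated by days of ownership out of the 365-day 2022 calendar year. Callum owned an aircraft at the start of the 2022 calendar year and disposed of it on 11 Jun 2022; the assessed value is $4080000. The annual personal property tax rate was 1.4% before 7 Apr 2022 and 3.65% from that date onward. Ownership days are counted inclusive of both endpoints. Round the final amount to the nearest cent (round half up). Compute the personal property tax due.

1 Jan – 6 Apr 2022: 96 days at 1.4% → $4080000 × 1.4% × 96/365 = $15023.3425
7 Apr – 11 Jun 2022: 66 days at 3.65% → $4080000 × 3.65% × 66/365 = $26928.0000
Total = $41951.3425

$41951.34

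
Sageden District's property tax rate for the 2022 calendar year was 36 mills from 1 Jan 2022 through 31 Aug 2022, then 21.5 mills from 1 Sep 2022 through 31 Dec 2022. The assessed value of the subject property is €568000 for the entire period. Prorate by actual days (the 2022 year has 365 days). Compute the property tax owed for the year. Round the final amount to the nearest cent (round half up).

€17695.15

1 Jan – 31 Aug 2022: 243 days at 36 mills → €568000 × 3.6% × 243/365 = €13613.3260
1 Sep – 31 Dec 2022: 122 days at 21.5 mills → €568000 × 2.15% × 122/365 = €4081.8192
Total = €17695.1452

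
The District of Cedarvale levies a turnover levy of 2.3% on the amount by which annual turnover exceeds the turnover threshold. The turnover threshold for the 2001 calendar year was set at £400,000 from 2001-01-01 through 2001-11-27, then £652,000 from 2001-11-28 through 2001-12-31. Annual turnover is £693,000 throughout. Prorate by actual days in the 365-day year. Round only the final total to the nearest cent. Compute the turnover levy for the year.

£6,199.10

2001-01-01 to 2001-11-27: 331 days, exemption £400,000 → (£693,000 − £400,000) × 2.3% × 331/365 = £6,111.2575
2001-11-28 to 2001-12-31: 34 days, exemption £652,000 → (£693,000 − £652,000) × 2.3% × 34/365 = £87.8411
Total = £6,199.0986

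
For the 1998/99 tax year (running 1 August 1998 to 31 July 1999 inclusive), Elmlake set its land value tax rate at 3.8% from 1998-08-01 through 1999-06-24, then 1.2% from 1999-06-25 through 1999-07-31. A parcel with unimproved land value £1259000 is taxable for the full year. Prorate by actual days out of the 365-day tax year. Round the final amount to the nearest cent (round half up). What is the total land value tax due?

£44523.76

1998-08-01 to 1999-06-24: 328 days at 3.8% → £1259000 × 3.8% × 328/365 = £42992.2630
1999-06-25 to 1999-07-31: 37 days at 1.2% → £1259000 × 1.2% × 37/365 = £1531.4959
Total = £44523.7589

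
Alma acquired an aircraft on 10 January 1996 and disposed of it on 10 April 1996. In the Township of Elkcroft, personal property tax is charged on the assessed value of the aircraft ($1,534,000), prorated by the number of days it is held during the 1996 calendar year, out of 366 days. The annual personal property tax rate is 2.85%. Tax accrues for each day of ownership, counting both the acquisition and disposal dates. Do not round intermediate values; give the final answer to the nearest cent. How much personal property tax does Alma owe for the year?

$10,989.48

Days held (10 January – 10 April 1996): 92 out of 366
Tax = $1,534,000 × 2.85% × 92/366 = $10,989.4754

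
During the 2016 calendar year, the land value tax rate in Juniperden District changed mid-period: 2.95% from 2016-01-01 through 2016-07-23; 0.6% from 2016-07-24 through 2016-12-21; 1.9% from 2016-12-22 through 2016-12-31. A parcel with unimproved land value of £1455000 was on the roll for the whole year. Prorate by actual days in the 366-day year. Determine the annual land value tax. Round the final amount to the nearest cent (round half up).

£28398.34

2016-01-01 to 2016-07-23: 205 days at 2.95% → £1455000 × 2.95% × 205/366 = £24041.2910
2016-07-24 to 2016-12-21: 151 days at 0.6% → £1455000 × 0.6% × 151/366 = £3601.7213
2016-12-22 to 2016-12-31: 10 days at 1.9% → £1455000 × 1.9% × 10/366 = £755.3279
Total = £28398.3402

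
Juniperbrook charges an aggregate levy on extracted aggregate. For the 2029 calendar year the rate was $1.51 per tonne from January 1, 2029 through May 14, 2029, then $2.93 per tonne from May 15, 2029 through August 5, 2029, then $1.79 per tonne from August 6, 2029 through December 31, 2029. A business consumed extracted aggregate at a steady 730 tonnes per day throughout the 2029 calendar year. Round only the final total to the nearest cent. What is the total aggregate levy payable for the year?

$518,628.50

January 1 – May 14, 2029: 134 days × 730 tonnes/day = 97,820 tonnes at $1.51/tonne → $147,708.20
May 15 – August 5, 2029: 83 days × 730 tonnes/day = 60,590 tonnes at $2.93/tonne → $177,528.70
August 6 – December 31, 2029: 148 days × 730 tonnes/day = 108,040 tonnes at $1.79/tonne → $193,391.60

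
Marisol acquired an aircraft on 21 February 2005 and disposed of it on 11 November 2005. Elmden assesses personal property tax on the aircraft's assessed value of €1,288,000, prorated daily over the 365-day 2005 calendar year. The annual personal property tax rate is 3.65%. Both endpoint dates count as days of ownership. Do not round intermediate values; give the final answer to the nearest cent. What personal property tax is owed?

€34,003.20

Days held (21 February – 11 November 2005): 264 out of 365
Tax = €1,288,000 × 3.65% × 264/365 = €34,003.2000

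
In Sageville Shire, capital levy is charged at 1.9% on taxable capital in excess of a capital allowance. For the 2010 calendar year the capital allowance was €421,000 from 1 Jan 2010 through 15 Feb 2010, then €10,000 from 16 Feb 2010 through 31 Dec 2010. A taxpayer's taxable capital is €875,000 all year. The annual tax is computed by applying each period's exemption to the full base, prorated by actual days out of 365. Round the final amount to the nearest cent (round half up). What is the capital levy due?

1 Jan – 15 Feb 2010: 46 days, exemption €421,000 → (€875,000 − €421,000) × 1.9% × 46/365 = €1,087.1123
16 Feb – 31 Dec 2010: 319 days, exemption €10,000 → (€875,000 − €10,000) × 1.9% × 319/365 = €14,363.7397
Total = €15,450.8521

€15,450.85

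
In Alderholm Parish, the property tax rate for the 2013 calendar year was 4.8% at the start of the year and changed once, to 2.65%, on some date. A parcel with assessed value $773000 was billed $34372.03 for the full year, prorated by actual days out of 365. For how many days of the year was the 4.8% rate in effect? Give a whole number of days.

305 days

Let d = days at the first rate; then 365 − d days at the second rate.
$773000 × [4.8%·d + 2.65%·(365−d)] / 365 = $34372.03
Solving gives d = 305, so the new rate took effect on November 2, 2013.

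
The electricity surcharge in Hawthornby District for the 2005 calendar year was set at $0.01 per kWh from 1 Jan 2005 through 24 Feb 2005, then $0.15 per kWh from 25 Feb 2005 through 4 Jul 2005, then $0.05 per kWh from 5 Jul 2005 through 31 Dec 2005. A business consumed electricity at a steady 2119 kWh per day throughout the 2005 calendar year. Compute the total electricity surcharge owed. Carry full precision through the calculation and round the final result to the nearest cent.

1 Jan – 24 Feb 2005: 55 days × 2119 kWh/day = 116,545 kWh at $0.01/kWh → $1,165.45
25 Feb – 4 Jul 2005: 130 days × 2119 kWh/day = 275,470 kWh at $0.15/kWh → $41,320.50
5 Jul – 31 Dec 2005: 180 days × 2119 kWh/day = 381,420 kWh at $0.05/kWh → $19,071.00

$61,556.95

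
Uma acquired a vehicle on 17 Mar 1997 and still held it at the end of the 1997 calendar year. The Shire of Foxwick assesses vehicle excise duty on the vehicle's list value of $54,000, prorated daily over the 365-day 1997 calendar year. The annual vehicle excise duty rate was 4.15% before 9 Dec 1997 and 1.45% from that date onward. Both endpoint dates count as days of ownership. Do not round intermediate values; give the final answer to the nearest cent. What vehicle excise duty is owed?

17 Mar – 8 Dec 1997: 267 days at 4.15% → $54,000 × 4.15% × 267/365 = $1,639.3068
9 Dec – 31 Dec 1997: 23 days at 1.45% → $54,000 × 1.45% × 23/365 = $49.3397
Total = $1,688.6466

$1,688.65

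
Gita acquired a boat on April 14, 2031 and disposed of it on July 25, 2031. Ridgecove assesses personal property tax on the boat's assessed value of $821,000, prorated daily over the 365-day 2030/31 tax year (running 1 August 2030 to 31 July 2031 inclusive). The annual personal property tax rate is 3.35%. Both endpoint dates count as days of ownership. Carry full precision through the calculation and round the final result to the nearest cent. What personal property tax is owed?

$7,761.26

Days held (April 14 – July 25, 2031): 103 out of 365
Tax = $821,000 × 3.35% × 103/365 = $7,761.2616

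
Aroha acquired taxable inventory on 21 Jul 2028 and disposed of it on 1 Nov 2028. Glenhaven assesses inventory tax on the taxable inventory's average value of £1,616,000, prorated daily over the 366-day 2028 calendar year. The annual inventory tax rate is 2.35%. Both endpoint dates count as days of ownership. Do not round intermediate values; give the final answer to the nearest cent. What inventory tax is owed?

£10,790.99

Days held (21 Jul – 1 Nov 2028): 104 out of 366
Tax = £1,616,000 × 2.35% × 104/366 = £10,790.9945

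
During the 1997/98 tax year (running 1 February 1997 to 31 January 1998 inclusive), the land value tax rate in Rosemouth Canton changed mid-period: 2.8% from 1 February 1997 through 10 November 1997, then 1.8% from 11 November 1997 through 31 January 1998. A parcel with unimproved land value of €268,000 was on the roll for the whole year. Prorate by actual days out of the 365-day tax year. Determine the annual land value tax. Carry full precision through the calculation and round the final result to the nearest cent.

€6,901.92

1 February – 10 November 1997: 283 days at 2.8% → €268,000 × 2.8% × 283/365 = €5,818.1699
11 November 1997 – 31 January 1998: 82 days at 1.8% → €268,000 × 1.8% × 82/365 = €1,083.7479
Total = €6,901.9178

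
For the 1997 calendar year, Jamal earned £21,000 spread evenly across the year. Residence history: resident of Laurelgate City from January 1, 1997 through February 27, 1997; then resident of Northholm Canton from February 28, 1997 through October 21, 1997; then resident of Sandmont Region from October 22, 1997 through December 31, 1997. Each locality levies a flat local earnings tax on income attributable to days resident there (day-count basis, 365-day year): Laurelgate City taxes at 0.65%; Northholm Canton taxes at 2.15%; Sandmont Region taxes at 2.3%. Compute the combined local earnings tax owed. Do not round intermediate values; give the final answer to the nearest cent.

Laurelgate City, January 1 – February 27, 1997: 58 days → £21,000 × 0.65% × 58/365 = £21.6904
Northholm Canton, February 28 – October 21, 1997: 236 days → £21,000 × 2.15% × 236/365 = £291.9288
Sandmont Region, October 22 – December 31, 1997: 71 days → £21,000 × 2.3% × 71/365 = £93.9534
Total = £407.5726

£407.57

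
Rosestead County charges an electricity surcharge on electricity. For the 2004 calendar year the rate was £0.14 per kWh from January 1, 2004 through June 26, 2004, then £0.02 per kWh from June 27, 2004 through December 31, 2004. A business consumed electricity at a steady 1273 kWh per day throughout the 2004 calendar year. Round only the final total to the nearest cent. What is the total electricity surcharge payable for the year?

£36509.64

January 1 – June 26, 2004: 178 days × 1273 kWh/day = 226,594 kWh at £0.14/kWh → £31723.16
June 27 – December 31, 2004: 188 days × 1273 kWh/day = 239,324 kWh at £0.02/kWh → £4786.48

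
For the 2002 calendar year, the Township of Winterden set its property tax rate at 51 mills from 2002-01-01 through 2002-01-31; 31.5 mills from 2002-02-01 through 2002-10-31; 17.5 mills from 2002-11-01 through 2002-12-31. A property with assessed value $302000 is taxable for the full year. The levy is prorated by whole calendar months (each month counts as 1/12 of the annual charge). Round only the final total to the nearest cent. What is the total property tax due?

2002-01-01 to 2002-01-31: 1 month at 51 mills → $302000 × 5.1% × 1/12 = $1283.5000
2002-02-01 to 2002-10-31: 9 months at 31.5 mills → $302000 × 3.15% × 9/12 = $7134.7500
2002-11-01 to 2002-12-31: 2 months at 17.5 mills → $302000 × 1.75% × 2/12 = $880.8333
Total = $9299.0833

$9299.08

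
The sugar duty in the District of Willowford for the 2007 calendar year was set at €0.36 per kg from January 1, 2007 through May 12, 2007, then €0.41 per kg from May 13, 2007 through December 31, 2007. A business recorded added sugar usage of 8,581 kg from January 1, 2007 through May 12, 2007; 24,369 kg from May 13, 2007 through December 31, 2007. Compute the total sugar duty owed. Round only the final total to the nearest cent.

€13080.45

January 1 – May 12, 2007: 8,581 kg at €0.36/kg → €3089.16
May 13 – December 31, 2007: 24,369 kg at €0.41/kg → €9991.29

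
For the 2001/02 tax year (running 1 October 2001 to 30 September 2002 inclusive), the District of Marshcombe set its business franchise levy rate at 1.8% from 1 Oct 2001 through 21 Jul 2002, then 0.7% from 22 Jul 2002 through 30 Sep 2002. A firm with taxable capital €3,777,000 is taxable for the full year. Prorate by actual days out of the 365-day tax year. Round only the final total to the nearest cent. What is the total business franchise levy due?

€59,904.25

1 Oct 2001 – 21 Jul 2002: 294 days at 1.8% → €3,777,000 × 1.8% × 294/365 = €54,761.3260
22 Jul – 30 Sep 2002: 71 days at 0.7% → €3,777,000 × 0.7% × 71/365 = €5,142.9288
Total = €59,904.2548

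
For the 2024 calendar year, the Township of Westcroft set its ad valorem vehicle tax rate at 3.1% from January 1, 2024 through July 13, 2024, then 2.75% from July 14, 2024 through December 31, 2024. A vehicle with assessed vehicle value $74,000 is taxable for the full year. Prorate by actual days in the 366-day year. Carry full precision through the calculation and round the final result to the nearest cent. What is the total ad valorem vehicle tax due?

January 1 – July 13, 2024: 195 days at 3.1% → $74,000 × 3.1% × 195/366 = $1,222.2131
July 14 – December 31, 2024: 171 days at 2.75% → $74,000 × 2.75% × 171/366 = $950.7787
Total = $2,172.9918

$2,172.99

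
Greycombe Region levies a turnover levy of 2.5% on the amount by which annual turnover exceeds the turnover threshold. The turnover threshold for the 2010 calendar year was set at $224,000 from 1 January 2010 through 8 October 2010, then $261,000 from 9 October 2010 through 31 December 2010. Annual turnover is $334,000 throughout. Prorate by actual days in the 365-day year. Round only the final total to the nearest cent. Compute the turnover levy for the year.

1 January – 8 October 2010: 281 days, exemption $224,000 → ($334,000 − $224,000) × 2.5% × 281/365 = $2,117.1233
9 October – 31 December 2010: 84 days, exemption $261,000 → ($334,000 − $261,000) × 2.5% × 84/365 = $420.0000
Total = $2,537.1233

$2,537.12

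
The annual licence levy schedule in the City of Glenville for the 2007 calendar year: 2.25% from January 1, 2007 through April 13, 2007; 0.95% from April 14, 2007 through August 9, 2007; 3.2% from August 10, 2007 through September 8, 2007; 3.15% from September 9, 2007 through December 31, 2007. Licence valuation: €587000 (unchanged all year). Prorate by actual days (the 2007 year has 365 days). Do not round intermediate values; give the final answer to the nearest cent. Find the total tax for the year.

€12848.87

January 1 – April 13, 2007: 103 days at 2.25% → €587000 × 2.25% × 103/365 = €3727.0479
April 14 – August 9, 2007: 118 days at 0.95% → €587000 × 0.95% × 118/365 = €1802.8137
August 10 – September 8, 2007: 30 days at 3.2% → €587000 × 3.2% × 30/365 = €1543.8904
September 9 – December 31, 2007: 114 days at 3.15% → €587000 × 3.15% × 114/365 = €5775.1151
Total = €12848.8671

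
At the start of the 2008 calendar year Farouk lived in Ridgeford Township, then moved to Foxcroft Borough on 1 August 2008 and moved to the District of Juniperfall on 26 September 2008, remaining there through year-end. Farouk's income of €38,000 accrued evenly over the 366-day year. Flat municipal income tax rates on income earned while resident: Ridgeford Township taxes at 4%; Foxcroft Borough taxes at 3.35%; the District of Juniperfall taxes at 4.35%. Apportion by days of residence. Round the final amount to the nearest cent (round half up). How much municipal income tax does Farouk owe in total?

€1,517.46

Ridgeford Township, 1 January – 31 July 2008: 213 days → €38,000 × 4% × 213/366 = €884.5902
Foxcroft Borough, 1 August – 25 September 2008: 56 days → €38,000 × 3.35% × 56/366 = €194.7760
The District of Juniperfall, 26 September – 31 December 2008: 97 days → €38,000 × 4.35% × 97/366 = €438.0902
Total = €1,517.4563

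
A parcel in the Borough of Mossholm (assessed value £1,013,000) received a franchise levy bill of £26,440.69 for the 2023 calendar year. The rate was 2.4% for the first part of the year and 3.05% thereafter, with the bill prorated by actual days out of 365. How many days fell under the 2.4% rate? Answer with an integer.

247 days

Let d = days at the first rate; then 365 − d days at the second rate.
£1,013,000 × [2.4%·d + 3.05%·(365−d)] / 365 = £26,440.69
Solving gives d = 247, so the new rate took effect on September 5, 2023.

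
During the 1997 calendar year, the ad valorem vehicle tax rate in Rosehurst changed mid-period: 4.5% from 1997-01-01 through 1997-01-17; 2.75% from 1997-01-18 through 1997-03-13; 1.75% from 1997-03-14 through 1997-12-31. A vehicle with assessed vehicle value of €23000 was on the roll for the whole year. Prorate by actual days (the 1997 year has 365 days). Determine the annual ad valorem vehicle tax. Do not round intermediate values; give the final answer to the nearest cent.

€466.62

1997-01-01 to 1997-01-17: 17 days at 4.5% → €23000 × 4.5% × 17/365 = €48.2055
1997-01-18 to 1997-03-13: 55 days at 2.75% → €23000 × 2.75% × 55/365 = €95.3082
1997-03-14 to 1997-12-31: 293 days at 1.75% → €23000 × 1.75% × 293/365 = €323.1027
Total = €466.6164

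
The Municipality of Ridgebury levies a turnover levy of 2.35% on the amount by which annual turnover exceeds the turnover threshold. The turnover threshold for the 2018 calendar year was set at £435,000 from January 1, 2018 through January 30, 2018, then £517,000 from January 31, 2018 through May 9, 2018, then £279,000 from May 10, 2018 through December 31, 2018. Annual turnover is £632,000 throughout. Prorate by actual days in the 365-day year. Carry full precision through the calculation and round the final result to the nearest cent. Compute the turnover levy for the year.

£6,477.18

January 1 – January 30, 2018: 30 days, exemption £435,000 → (£632,000 − £435,000) × 2.35% × 30/365 = £380.5068
January 31 – May 9, 2018: 99 days, exemption £517,000 → (£632,000 − £517,000) × 2.35% × 99/365 = £733.0068
May 10 – December 31, 2018: 236 days, exemption £279,000 → (£632,000 − £279,000) × 2.35% × 236/365 = £5,363.6658
Total = £6,477.1795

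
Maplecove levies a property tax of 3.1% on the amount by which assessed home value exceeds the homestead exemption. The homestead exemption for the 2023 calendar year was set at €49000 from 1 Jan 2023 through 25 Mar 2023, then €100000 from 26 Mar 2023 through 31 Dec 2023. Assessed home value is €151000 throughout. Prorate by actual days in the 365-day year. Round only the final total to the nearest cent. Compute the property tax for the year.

€1944.85

1 Jan – 25 Mar 2023: 84 days, exemption €49000 → (€151000 − €49000) × 3.1% × 84/365 = €727.6932
26 Mar – 31 Dec 2023: 281 days, exemption €100000 → (€151000 − €100000) × 3.1% × 281/365 = €1217.1534
Total = €1944.8466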